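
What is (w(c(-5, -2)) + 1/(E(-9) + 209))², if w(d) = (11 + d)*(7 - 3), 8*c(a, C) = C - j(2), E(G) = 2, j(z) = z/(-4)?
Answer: 1332761049/712336 ≈ 1871.0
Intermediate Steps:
j(z) = -z/4 (j(z) = z*(-¼) = -z/4)
c(a, C) = 1/16 + C/8 (c(a, C) = (C - (-1)*2/4)/8 = (C - 1*(-½))/8 = (C + ½)/8 = (½ + C)/8 = 1/16 + C/8)
w(d) = 44 + 4*d (w(d) = (11 + d)*4 = 44 + 4*d)
(w(c(-5, -2)) + 1/(E(-9) + 209))² = ((44 + 4*(1/16 + (⅛)*(-2))) + 1/(2 + 209))² = ((44 + 4*(1/16 - ¼)) + 1/211)² = ((44 + 4*(-3/16)) + 1/211)² = ((44 - ¾) + 1/211)² = (173/4 + 1/211)² = (36507/844)² = 1332761049/712336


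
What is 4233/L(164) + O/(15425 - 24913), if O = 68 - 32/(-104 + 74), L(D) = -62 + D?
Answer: 1476311/35580 ≈ 41.493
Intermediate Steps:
O = 1036/15 (O = 68 - 32/(-30) = 68 - 32*(-1/30) = 68 + 16/15 = 1036/15 ≈ 69.067)
4233/L(164) + O/(15425 - 24913) = 4233/(-62 + 164) + 1036/(15*(15425 - 24913)) = 4233/102 + (1036/15)/(-9488) = 4233*(1/102) + (1036/15)*(-1/9488) = 83/2 - 259/35580 = 1476311/35580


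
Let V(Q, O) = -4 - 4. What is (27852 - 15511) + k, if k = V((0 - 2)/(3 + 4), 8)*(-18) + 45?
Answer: 12530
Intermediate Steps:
V(Q, O) = -8
k = 189 (k = -8*(-18) + 45 = 144 + 45 = 189)
(27852 - 15511) + k = (27852 - 15511) + 189 = 12341 + 189 = 12530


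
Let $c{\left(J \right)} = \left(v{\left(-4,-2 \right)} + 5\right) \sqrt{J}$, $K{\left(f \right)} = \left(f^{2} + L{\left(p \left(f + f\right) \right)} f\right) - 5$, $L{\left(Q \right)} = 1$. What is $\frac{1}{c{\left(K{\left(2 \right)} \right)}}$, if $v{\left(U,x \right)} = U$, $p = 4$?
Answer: $1$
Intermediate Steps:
$K{\left(f \right)} = -5 + f + f^{2}$ ($K{\left(f \right)} = \left(f^{2} + 1 f\right) - 5 = \left(f^{2} + f\right) - 5 = \left(f + f^{2}\right) - 5 = -5 + f + f^{2}$)
$c{\left(J \right)} = \sqrt{J}$ ($c{\left(J \right)} = \left(-4 + 5\right) \sqrt{J} = 1 \sqrt{J} = \sqrt{J}$)
$\frac{1}{c{\left(K{\left(2 \right)} \right)}} = \frac{1}{\sqrt{-5 + 2 + 2^{2}}} = \frac{1}{\sqrt{-5 + 2 + 4}} = \frac{1}{\sqrt{1}} = 1^{-1} = 1$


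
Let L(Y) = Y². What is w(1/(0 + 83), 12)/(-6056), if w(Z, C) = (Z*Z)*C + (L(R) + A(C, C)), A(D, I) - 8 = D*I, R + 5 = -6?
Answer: -1880709/41719784 ≈ -0.045080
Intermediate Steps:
R = -11 (R = -5 - 6 = -11)
A(D, I) = 8 + D*I
w(Z, C) = 129 + C² + C*Z² (w(Z, C) = (Z*Z)*C + ((-11)² + (8 + C*C)) = Z²*C + (121 + (8 + C²)) = C*Z² + (129 + C²) = 129 + C² + C*Z²)
w(1/(0 + 83), 12)/(-6056) = (129 + 12² + 12*(1/(0 + 83))²)/(-6056) = (129 + 144 + 12*(1/83)²)*(-1/6056) = (129 + 144 + 12*(1/6889))*(-1/6056) = (129 + 144 + 12/6889)*(-1/6056) = (1880709/6889)*(-1/6056) = -1880709/41719784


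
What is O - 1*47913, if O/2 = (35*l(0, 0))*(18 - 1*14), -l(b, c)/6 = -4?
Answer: -41193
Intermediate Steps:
l(b, c) = 24 (l(b, c) = -6*(-4) = 24)
O = 6720 (O = 2*((35*24)*(18 - 1*14)) = 2*(840*(18 - 14)) = 2*(840*4) = 2*3360 = 6720)
O - 1*47913 = 6720 - 1*47913 = 6720 - 47913 = -41193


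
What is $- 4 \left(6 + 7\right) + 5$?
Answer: $-47$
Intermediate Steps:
$- 4 \left(6 + 7\right) + 5 = \left(-4\right) 13 + 5 = -52 + 5 = -47$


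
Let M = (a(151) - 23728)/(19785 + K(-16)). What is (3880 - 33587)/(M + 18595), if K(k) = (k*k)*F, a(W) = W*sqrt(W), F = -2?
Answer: -205175200580835777/128420246162854898 + 86453994661*sqrt(151)/128420246162854898 ≈ -1.5977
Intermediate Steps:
a(W) = W**(3/2)
K(k) = -2*k**2 (K(k) = (k*k)*(-2) = k**2*(-2) = -2*k**2)
M = -23728/19273 + 151*sqrt(151)/19273 (M = (151**(3/2) - 23728)/(19785 - 2*(-16)**2) = (151*sqrt(151) - 23728)/(19785 - 2*256) = (-23728 + 151*sqrt(151))/(19785 - 512) = (-23728 + 151*sqrt(151))/19273 = (-23728 + 151*sqrt(151))*(1/19273) = -23728/19273 + 151*sqrt(151)/19273 ≈ -1.1349)
(3880 - 33587)/(M + 18595) = (3880 - 33587)/((-23728/19273 + 151*sqrt(151)/19273) + 18595) = -29707/(358357707/19273 + 151*sqrt(151)/19273)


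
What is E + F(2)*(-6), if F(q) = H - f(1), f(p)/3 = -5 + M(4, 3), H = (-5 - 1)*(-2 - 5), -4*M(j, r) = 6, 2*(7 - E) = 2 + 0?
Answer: -363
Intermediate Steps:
E = 6 (E = 7 - (2 + 0)/2 = 7 - ½*2 = 7 - 1 = 6)
M(j, r) = -3/2 (M(j, r) = -¼*6 = -3/2)
H = 42 (H = -6*(-7) = 42)
f(p) = -39/2 (f(p) = 3*(-5 - 3/2) = 3*(-13/2) = -39/2)
F(q) = 123/2 (F(q) = 42 - 1*(-39/2) = 42 + 39/2 = 123/2)
E + F(2)*(-6) = 6 + (123/2)*(-6) = 6 - 369 = -363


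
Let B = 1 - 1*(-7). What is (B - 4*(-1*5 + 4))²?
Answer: 144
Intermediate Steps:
B = 8 (B = 1 + 7 = 8)
(B - 4*(-1*5 + 4))² = (8 - 4*(-1*5 + 4))² = (8 - 4*(-5 + 4))² = (8 - 4*(-1))² = (8 + 4)² = 12² = 144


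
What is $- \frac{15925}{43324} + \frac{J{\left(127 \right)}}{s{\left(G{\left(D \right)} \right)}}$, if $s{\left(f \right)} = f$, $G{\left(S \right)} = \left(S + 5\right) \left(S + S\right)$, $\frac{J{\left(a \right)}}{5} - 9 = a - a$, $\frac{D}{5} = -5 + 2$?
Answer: $- \frac{11783}{54155} \approx -0.21758$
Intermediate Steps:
$D = -15$ ($D = 5 \left(-5 + 2\right) = 5 \left(-3\right) = -15$)
$J{\left(a \right)} = 45$ ($J{\left(a \right)} = 45 + 5 \left(a - a\right) = 45 + 5 \cdot 0 = 45 + 0 = 45$)
$G{\left(S \right)} = 2 S \left(5 + S\right)$ ($G{\left(S \right)} = \left(5 + S\right) 2 S = 2 S \left(5 + S\right)$)
$- \frac{15925}{43324} + \frac{J{\left(127 \right)}}{s{\left(G{\left(D \right)} \right)}} = - \frac{15925}{43324} + \frac{45}{2 \left(-15\right) \left(5 - 15\right)} = \left(-15925\right) \frac{1}{43324} + \frac{45}{2 \left(-15\right) \left(-10\right)} = - \frac{15925}{43324} + \frac{45}{300} = - \frac{15925}{43324} + 45 \cdot \frac{1}{300} = - \frac{15925}{43324} + \frac{3}{20} = - \frac{11783}{54155}$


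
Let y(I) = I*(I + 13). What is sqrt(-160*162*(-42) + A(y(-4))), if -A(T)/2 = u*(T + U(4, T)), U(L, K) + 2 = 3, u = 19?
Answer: sqrt(1089970) ≈ 1044.0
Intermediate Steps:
y(I) = I*(13 + I)
U(L, K) = 1 (U(L, K) = -2 + 3 = 1)
A(T) = -38 - 38*T (A(T) = -38*(T + 1) = -38*(1 + T) = -2*(19 + 19*T) = -38 - 38*T)
sqrt(-160*162*(-42) + A(y(-4))) = sqrt(-160*162*(-42) + (-38 - (-152)*(13 - 4))) = sqrt(-25920*(-42) + (-38 - (-152)*9)) = sqrt(1088640 + (-38 - 38*(-36))) = sqrt(1088640 + (-38 + 1368)) = sqrt(1088640 + 1330) = sqrt(1089970)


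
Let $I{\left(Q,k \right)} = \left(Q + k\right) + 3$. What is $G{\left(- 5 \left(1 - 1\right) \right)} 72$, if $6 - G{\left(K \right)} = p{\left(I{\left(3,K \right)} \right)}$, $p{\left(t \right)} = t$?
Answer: $0$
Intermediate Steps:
$I{\left(Q,k \right)} = 3 + Q + k$
$G{\left(K \right)} = - K$ ($G{\left(K \right)} = 6 - \left(3 + 3 + K\right) = 6 - \left(6 + K\right) = - K$)
$G{\left(- 5 \left(1 - 1\right) \right)} 72 = - \left(-5\right) \left(1 - 1\right) 72 = - \left(-5\right) 0 \cdot 72 = \left(-1\right) 0 \cdot 72 = 0 \cdot 72 = 0$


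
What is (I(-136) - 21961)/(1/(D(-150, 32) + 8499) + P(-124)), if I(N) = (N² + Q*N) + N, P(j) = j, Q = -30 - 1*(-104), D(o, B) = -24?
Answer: 115810875/1050899 ≈ 110.20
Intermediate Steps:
Q = 74 (Q = -30 + 104 = 74)
I(N) = N² + 75*N (I(N) = (N² + 74*N) + N = N² + 75*N)
(I(-136) - 21961)/(1/(D(-150, 32) + 8499) + P(-124)) = (-136*(75 - 136) - 21961)/(1/(-24 + 8499) - 124) = (-136*(-61) - 21961)/(1/8475 - 124) = (8296 - 21961)/(1/8475 - 124) = -13665/(-1050899/8475) = -13665*(-8475/1050899) = 115810875/1050899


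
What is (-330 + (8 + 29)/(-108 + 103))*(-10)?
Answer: 3374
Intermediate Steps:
(-330 + (8 + 29)/(-108 + 103))*(-10) = (-330 + 37/(-5))*(-10) = (-330 + 37*(-⅕))*(-10) = (-330 - 37/5)*(-10) = -1687/5*(-10) = 3374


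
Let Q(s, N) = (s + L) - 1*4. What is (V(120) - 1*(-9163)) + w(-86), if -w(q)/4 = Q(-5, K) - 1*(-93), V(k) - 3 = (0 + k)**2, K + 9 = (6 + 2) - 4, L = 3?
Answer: 23218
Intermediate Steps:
K = -5 (K = -9 + ((6 + 2) - 4) = -9 + (8 - 4) = -9 + 4 = -5)
V(k) = 3 + k**2 (V(k) = 3 + (0 + k)**2 = 3 + k**2)
Q(s, N) = -1 + s (Q(s, N) = (s + 3) - 1*4 = (3 + s) - 4 = -1 + s)
w(q) = -348 (w(q) = -4*((-1 - 5) - 1*(-93)) = -4*(-6 + 93) = -4*87 = -348)
(V(120) - 1*(-9163)) + w(-86) = ((3 + 120**2) - 1*(-9163)) - 348 = ((3 + 14400) + 9163) - 348 = (14403 + 9163) - 348 = 23566 - 348 = 23218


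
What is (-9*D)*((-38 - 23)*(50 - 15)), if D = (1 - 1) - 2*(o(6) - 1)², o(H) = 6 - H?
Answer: -38430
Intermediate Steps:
D = -2 (D = (1 - 1) - 2*((6 - 1*6) - 1)² = 0 - 2*((6 - 6) - 1)² = 0 - 2*(0 - 1)² = 0 - 2*(-1)² = 0 - 2*1 = 0 - 2 = -2)
(-9*D)*((-38 - 23)*(50 - 15)) = (-9*(-2))*((-38 - 23)*(50 - 15)) = 18*(-61*35) = 18*(-2135) = -38430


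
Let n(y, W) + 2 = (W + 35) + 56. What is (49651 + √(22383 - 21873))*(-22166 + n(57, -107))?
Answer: -1101457784 - 22184*√510 ≈ -1.1020e+9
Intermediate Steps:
n(y, W) = 89 + W (n(y, W) = -2 + ((W + 35) + 56) = -2 + ((35 + W) + 56) = -2 + (91 + W) = 89 + W)
(49651 + √(22383 - 21873))*(-22166 + n(57, -107)) = (49651 + √(22383 - 21873))*(-22166 + (89 - 107)) = (49651 + √510)*(-22166 - 18) = (49651 + √510)*(-22184) = -1101457784 - 22184*√510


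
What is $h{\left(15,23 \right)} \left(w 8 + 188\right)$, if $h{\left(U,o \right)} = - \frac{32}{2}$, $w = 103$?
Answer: $-16192$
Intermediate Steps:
$h{\left(U,o \right)} = -16$ ($h{\left(U,o \right)} = - \frac{32}{2} = \left(-1\right) 16 = -16$)
$h{\left(15,23 \right)} \left(w 8 + 188\right) = - 16 \left(103 \cdot 8 + 188\right) = - 16 \left(824 + 188\right) = \left(-16\right) 1012 = -16192$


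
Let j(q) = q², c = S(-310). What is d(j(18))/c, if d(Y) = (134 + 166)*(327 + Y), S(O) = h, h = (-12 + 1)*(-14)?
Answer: 13950/11 ≈ 1268.2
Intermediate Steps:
h = 154 (h = -11*(-14) = 154)
S(O) = 154
c = 154
d(Y) = 98100 + 300*Y (d(Y) = 300*(327 + Y) = 98100 + 300*Y)
d(j(18))/c = (98100 + 300*18²)/154 = (98100 + 300*324)*(1/154) = (98100 + 97200)*(1/154) = 195300*(1/154) = 13950/11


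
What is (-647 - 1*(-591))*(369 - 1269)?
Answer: 50400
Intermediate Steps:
(-647 - 1*(-591))*(369 - 1269) = (-647 + 591)*(-900) = -56*(-900) = 50400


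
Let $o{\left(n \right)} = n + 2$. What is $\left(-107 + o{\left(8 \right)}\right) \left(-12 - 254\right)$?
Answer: $25802$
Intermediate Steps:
$o{\left(n \right)} = 2 + n$
$\left(-107 + o{\left(8 \right)}\right) \left(-12 - 254\right) = \left(-107 + \left(2 + 8\right)\right) \left(-12 - 254\right) = \left(-107 + 10\right) \left(-266\right) = \left(-97\right) \left(-266\right) = 25802$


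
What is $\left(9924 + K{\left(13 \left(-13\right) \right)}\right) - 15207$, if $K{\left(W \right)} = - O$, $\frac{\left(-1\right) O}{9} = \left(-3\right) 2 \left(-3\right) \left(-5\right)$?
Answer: $-6093$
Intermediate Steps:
$O = 810$ ($O = - 9 \left(-3\right) 2 \left(-3\right) \left(-5\right) = - 9 \left(-6\right) \left(-3\right) \left(-5\right) = - 9 \cdot 18 \left(-5\right) = \left(-9\right) \left(-90\right) = 810$)
$K{\left(W \right)} = -810$ ($K{\left(W \right)} = \left(-1\right) 810 = -810$)
$\left(9924 + K{\left(13 \left(-13\right) \right)}\right) - 15207 = \left(9924 - 810\right) - 15207 = 9114 - 15207 = -6093$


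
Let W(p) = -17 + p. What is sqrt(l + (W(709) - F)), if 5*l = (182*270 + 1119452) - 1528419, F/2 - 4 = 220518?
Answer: I*sqrt(12807935)/5 ≈ 715.76*I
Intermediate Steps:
F = 441044 (F = 8 + 2*220518 = 8 + 441036 = 441044)
l = -359827/5 (l = ((182*270 + 1119452) - 1528419)/5 = ((49140 + 1119452) - 1528419)/5 = (1168592 - 1528419)/5 = (1/5)*(-359827) = -359827/5 ≈ -71965.)
sqrt(l + (W(709) - F)) = sqrt(-359827/5 + ((-17 + 709) - 1*441044)) = sqrt(-359827/5 + (692 - 441044)) = sqrt(-359827/5 - 440352) = sqrt(-2561587/5) = I*sqrt(12807935)/5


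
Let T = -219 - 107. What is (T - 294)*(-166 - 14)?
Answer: 111600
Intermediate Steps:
T = -326
(T - 294)*(-166 - 14) = (-326 - 294)*(-166 - 14) = -620*(-180) = 111600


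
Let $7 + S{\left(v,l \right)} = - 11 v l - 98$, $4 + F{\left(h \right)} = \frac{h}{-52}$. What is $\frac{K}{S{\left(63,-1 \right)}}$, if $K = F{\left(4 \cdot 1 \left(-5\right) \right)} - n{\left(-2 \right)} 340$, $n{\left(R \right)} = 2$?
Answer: $- \frac{8887}{7644} \approx -1.1626$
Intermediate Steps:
$F{\left(h \right)} = -4 - \frac{h}{52}$ ($F{\left(h \right)} = -4 + \frac{h}{-52} = -4 + h \left(- \frac{1}{52}\right) = -4 - \frac{h}{52}$)
$S{\left(v,l \right)} = -105 - 11 l v$ ($S{\left(v,l \right)} = -7 + \left(- 11 v l - 98\right) = -7 - \left(98 + 11 l v\right) = -105 - 11 l v$)
$K = - \frac{8887}{13}$ ($K = \left(-4 - \frac{4 \cdot 1 \left(-5\right)}{52}\right) - 2 \cdot 340 = \left(-4 - \frac{4 \left(-5\right)}{52}\right) - 680 = \left(-4 - - \frac{5}{13}\right) - 680 = \left(-4 + \frac{5}{13}\right) - 680 = - \frac{47}{13} - 680 = - \frac{8887}{13} \approx -683.62$)
$\frac{K}{S{\left(63,-1 \right)}} = - \frac{8887}{13 \left(-105 - \left(-11\right) 63\right)} = - \frac{8887}{13 \left(-105 + 693\right)} = - \frac{8887}{13 \cdot 588} = \left(- \frac{8887}{13}\right) \frac{1}{588} = - \frac{8887}{7644}$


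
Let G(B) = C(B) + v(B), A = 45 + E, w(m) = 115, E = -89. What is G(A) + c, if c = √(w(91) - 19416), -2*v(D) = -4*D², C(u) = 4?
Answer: 3876 + I*√19301 ≈ 3876.0 + 138.93*I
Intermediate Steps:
v(D) = 2*D² (v(D) = -(-2)*D² = 2*D²)
c = I*√19301 (c = √(115 - 19416) = √(-19301) = I*√19301 ≈ 138.93*I)
A = -44 (A = 45 - 89 = -44)
G(B) = 4 + 2*B²
G(A) + c = (4 + 2*(-44)²) + I*√19301 = (4 + 2*1936) + I*√19301 = (4 + 3872) + I*√19301 = 3876 + I*√19301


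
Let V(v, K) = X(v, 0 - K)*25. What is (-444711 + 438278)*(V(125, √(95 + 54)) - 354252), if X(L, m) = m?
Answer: 2278903116 + 160825*√149 ≈ 2.2809e+9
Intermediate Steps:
V(v, K) = -25*K (V(v, K) = (0 - K)*25 = -K*25 = -25*K)
(-444711 + 438278)*(V(125, √(95 + 54)) - 354252) = (-444711 + 438278)*(-25*√(95 + 54) - 354252) = -6433*(-25*√149 - 354252) = -6433*(-354252 - 25*√149) = 2278903116 + 160825*√149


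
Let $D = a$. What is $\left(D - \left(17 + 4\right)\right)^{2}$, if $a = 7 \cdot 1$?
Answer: $196$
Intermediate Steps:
$a = 7$
$D = 7$
$\left(D - \left(17 + 4\right)\right)^{2} = \left(7 - \left(17 + 4\right)\right)^{2} = \left(7 - 21\right)^{2} = \left(-14\right)^{2} = 196$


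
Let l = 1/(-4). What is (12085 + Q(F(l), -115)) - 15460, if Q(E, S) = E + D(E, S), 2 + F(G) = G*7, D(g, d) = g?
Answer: -6765/2 ≈ -3382.5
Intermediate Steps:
l = -¼ ≈ -0.25000
F(G) = -2 + 7*G (F(G) = -2 + G*7 = -2 + 7*G)
Q(E, S) = 2*E (Q(E, S) = E + E = 2*E)
(12085 + Q(F(l), -115)) - 15460 = (12085 + 2*(-2 + 7*(-¼))) - 15460 = (12085 + 2*(-2 - 7/4)) - 15460 = (12085 + 2*(-15/4)) - 15460 = (12085 - 15/2) - 15460 = 24155/2 - 15460 = -6765/2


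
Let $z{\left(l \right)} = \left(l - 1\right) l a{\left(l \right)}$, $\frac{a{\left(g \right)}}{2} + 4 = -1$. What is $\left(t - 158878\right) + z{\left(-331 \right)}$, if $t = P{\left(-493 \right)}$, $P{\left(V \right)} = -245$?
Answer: $-1258043$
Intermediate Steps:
$a{\left(g \right)} = -10$ ($a{\left(g \right)} = -8 + 2 \left(-1\right) = -8 - 2 = -10$)
$z{\left(l \right)} = - 10 l \left(-1 + l\right)$ ($z{\left(l \right)} = \left(l - 1\right) l \left(-10\right) = \left(-1 + l\right) l \left(-10\right) = l \left(-1 + l\right) \left(-10\right) = - 10 l \left(-1 + l\right)$)
$t = -245$
$\left(t - 158878\right) + z{\left(-331 \right)} = \left(-245 - 158878\right) + 10 \left(-331\right) \left(1 - -331\right) = -159123 + 10 \left(-331\right) \left(1 + 331\right) = -159123 + 10 \left(-331\right) 332 = -159123 - 1098920 = -1258043$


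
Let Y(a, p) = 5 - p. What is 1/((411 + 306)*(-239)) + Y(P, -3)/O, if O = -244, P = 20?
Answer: -342787/10453143 ≈ -0.032793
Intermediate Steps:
1/((411 + 306)*(-239)) + Y(P, -3)/O = 1/((411 + 306)*(-239)) + (5 - 1*(-3))/(-244) = -1/239/717 + (5 + 3)*(-1/244) = (1/717)*(-1/239) + 8*(-1/244) = -1/171363 - 2/61 = -342787/10453143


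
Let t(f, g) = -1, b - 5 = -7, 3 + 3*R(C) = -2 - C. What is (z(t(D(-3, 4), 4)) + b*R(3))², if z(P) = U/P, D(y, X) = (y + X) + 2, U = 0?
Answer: 256/9 ≈ 28.444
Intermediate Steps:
D(y, X) = 2 + X + y (D(y, X) = (X + y) + 2 = 2 + X + y)
R(C) = -5/3 - C/3 (R(C) = -1 + (-2 - C)/3 = -1 + (-⅔ - C/3) = -5/3 - C/3)
b = -2 (b = 5 - 7 = -2)
z(P) = 0 (z(P) = 0/P = 0)
(z(t(D(-3, 4), 4)) + b*R(3))² = (0 - 2*(-5/3 - ⅓*3))² = (0 - 2*(-5/3 - 1))² = (0 - 2*(-8/3))² = (0 + 16/3)² = (16/3)² = 256/9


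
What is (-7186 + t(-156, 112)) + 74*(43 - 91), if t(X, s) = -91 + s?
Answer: -10717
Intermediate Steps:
(-7186 + t(-156, 112)) + 74*(43 - 91) = (-7186 + (-91 + 112)) + 74*(43 - 91) = (-7186 + 21) + 74*(-48) = -7165 - 3552 = -10717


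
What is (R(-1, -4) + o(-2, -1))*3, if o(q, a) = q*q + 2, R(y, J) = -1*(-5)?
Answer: 33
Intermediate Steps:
R(y, J) = 5
o(q, a) = 2 + q² (o(q, a) = q² + 2 = 2 + q²)
(R(-1, -4) + o(-2, -1))*3 = (5 + (2 + (-2)²))*3 = (5 + (2 + 4))*3 = (5 + 6)*3 = 11*3 = 33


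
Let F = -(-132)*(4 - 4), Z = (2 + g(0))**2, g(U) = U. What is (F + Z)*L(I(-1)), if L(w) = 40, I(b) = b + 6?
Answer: 160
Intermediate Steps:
I(b) = 6 + b
Z = 4 (Z = (2 + 0)**2 = 2**2 = 4)
F = 0 (F = -(-132)*0 = -66*0 = 0)
(F + Z)*L(I(-1)) = (0 + 4)*40 = 4*40 = 160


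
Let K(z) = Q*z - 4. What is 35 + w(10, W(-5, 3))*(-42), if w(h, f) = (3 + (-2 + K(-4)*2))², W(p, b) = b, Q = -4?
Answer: -26215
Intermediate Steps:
K(z) = -4 - 4*z (K(z) = -4*z - 4 = -4 - 4*z)
w(h, f) = 625 (w(h, f) = (3 + (-2 + (-4 - 4*(-4))*2))² = (3 + (-2 + (-4 + 16)*2))² = (3 + (-2 + 12*2))² = (3 + (-2 + 24))² = (3 + 22)² = 25² = 625)
35 + w(10, W(-5, 3))*(-42) = 35 + 625*(-42) = 35 - 26250 = -26215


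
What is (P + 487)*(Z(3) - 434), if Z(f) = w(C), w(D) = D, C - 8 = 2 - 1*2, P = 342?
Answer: -353154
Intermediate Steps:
C = 8 (C = 8 + (2 - 1*2) = 8 + (2 - 2) = 8 + 0 = 8)
Z(f) = 8
(P + 487)*(Z(3) - 434) = (342 + 487)*(8 - 434) = 829*(-426) = -353154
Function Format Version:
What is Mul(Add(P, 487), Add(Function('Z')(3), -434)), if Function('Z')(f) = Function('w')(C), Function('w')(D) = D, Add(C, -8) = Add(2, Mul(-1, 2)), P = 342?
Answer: -353154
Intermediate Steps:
C = 8 (C = Add(8, Add(2, Mul(-1, 2))) = Add(8, Add(2, -2)) = Add(8, 0) = 8)
Function('Z')(f) = 8
Mul(Add(P, 487), Add(Function('Z')(3), -434)) = Mul(Add(342, 487), Add(8, -434)) = Mul(829, -426) = -353154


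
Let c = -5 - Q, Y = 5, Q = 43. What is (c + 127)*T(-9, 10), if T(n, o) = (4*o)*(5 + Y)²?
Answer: 316000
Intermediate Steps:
c = -48 (c = -5 - 1*43 = -5 - 43 = -48)
T(n, o) = 400*o (T(n, o) = (4*o)*(5 + 5)² = (4*o)*10² = (4*o)*100 = 400*o)
(c + 127)*T(-9, 10) = (-48 + 127)*(400*10) = 79*4000 = 316000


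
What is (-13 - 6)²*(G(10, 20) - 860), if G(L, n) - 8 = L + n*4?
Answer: -275082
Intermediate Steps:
G(L, n) = 8 + L + 4*n (G(L, n) = 8 + (L + n*4) = 8 + (L + 4*n) = 8 + L + 4*n)
(-13 - 6)²*(G(10, 20) - 860) = (-13 - 6)²*((8 + 10 + 4*20) - 860) = (-19)²*((8 + 10 + 80) - 860) = 361*(98 - 860) = 361*(-762) = -275082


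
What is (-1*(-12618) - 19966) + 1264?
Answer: -6084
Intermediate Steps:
(-1*(-12618) - 19966) + 1264 = (12618 - 19966) + 1264 = -7348 + 1264 = -6084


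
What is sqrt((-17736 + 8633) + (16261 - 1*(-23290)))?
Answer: 4*sqrt(1903) ≈ 174.49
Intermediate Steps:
sqrt((-17736 + 8633) + (16261 - 1*(-23290))) = sqrt(-9103 + (16261 + 23290)) = sqrt(-9103 + 39551) = sqrt(30448) = 4*sqrt(1903)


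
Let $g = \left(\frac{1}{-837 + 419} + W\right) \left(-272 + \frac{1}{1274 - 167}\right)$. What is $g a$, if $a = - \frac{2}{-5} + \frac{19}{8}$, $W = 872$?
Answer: $- \frac{73832180099}{112176} \approx -6.5818 \cdot 10^{5}$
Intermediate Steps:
$g = - \frac{9977321635}{42066}$ ($g = \left(\frac{1}{-837 + 419} + 872\right) \left(-272 + \frac{1}{1274 - 167}\right) = \left(\frac{1}{-418} + 872\right) \left(-272 + \frac{1}{1107}\right) = \left(- \frac{1}{418} + 872\right) \left(-272 + \frac{1}{1107}\right) = \frac{364495}{418} \left(- \frac{301103}{1107}\right) = - \frac{9977321635}{42066} \approx -2.3718 \cdot 10^{5}$)
$a = \frac{111}{40}$ ($a = \left(-2\right) \left(- \frac{1}{5}\right) + 19 \cdot \frac{1}{8} = \frac{2}{5} + \frac{19}{8} = \frac{111}{40} \approx 2.775$)
$g a = \left(- \frac{9977321635}{42066}\right) \frac{111}{40} = - \frac{73832180099}{112176}$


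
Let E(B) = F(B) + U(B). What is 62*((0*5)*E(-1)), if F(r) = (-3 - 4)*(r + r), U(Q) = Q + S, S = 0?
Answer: 0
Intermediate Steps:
U(Q) = Q (U(Q) = Q + 0 = Q)
F(r) = -14*r
E(B) = -13*B (E(B) = -14*B + B = -13*B)
62*((0*5)*E(-1)) = 62*((0*5)*(-13*(-1))) = 62*(0*13) = 62*0 = 0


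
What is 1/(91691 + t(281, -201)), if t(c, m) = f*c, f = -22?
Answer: 1/85509 ≈ 1.1695e-5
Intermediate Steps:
t(c, m) = -22*c
1/(91691 + t(281, -201)) = 1/(91691 - 22*281) = 1/(91691 - 6182) = 1/85509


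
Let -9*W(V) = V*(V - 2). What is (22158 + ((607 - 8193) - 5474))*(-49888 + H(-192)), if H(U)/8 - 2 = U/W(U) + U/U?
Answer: -44004951656/97 ≈ -4.5366e+8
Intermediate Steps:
W(V) = -V*(-2 + V)/9 (W(V) = -V*(V - 2)/9 = -V*(-2 + V)/9)
H(U) = 24 + 72/(2 - U) (H(U) = 16 + 8*(U/((U*(2 - U)/9)) + U/U) = 16 + 8*(U*(9/(U*(2 - U))) + 1) = 16 + 8*(9/(2 - U) + 1) = 16 + 8*(1 + 9/(2 - U)) = 16 + (8 + 72/(2 - U)) = 24 + 72/(2 - U))
(22158 + ((607 - 8193) - 5474))*(-49888 + H(-192)) = (22158 + ((607 - 8193) - 5474))*(-49888 + 24*(-5 - 192)/(-2 - 192)) = (22158 + (-7586 - 5474))*(-49888 + 24*(-197)/(-194)) = (22158 - 13060)*(-49888 + 24*(-1/194)*(-197)) = 9098*(-49888 + 2364/97) = 9098*(-4836772/97) = -44004951656/97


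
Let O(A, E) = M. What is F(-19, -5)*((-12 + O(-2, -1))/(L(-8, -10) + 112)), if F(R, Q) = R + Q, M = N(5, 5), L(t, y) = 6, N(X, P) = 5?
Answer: 84/59 ≈ 1.4237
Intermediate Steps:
M = 5
O(A, E) = 5
F(R, Q) = Q + R
F(-19, -5)*((-12 + O(-2, -1))/(L(-8, -10) + 112)) = (-5 - 19)*((-12 + 5)/(6 + 112)) = -(-168)/118 = -24*(-7/118) = 84/59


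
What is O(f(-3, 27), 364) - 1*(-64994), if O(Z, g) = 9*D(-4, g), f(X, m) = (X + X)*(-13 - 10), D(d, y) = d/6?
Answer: 64988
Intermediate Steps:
D(d, y) = d/6 (D(d, y) = d*(⅙) = d/6)
f(X, m) = -46*X (f(X, m) = (2*X)*(-23) = -46*X)
O(Z, g) = -6 (O(Z, g) = 9*((⅙)*(-4)) = 9*(-⅔) = -6)
O(f(-3, 27), 364) - 1*(-64994) = -6 - 1*(-64994) = -6 + 64994 = 64988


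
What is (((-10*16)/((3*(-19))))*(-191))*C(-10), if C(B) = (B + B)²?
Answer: -12224000/57 ≈ -2.1446e+5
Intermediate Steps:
C(B) = 4*B² (C(B) = (2*B)² = 4*B²)
(((-10*16)/((3*(-19))))*(-191))*C(-10) = (((-10*16)/((3*(-19))))*(-191))*(4*(-10)²) = (-160/(-57)*(-191))*(4*100) = (-160*(-1/57)*(-191))*400 = ((160/57)*(-191))*400 = -30560/57*400 = -12224000/57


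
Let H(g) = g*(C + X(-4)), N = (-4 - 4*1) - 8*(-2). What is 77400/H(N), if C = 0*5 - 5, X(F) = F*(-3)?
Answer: 9675/7 ≈ 1382.1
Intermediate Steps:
X(F) = -3*F
C = -5 (C = 0 - 5 = -5)
N = 8 (N = (-4 - 4) + 16 = -8 + 16 = 8)
H(g) = 7*g (H(g) = g*(-5 - 3*(-4)) = g*(-5 + 12) = g*7 = 7*g)
77400/H(N) = 77400/((7*8)) = 77400/56 = 77400*(1/56) = 9675/7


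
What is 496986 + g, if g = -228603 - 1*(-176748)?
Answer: 445131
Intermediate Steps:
g = -51855 (g = -228603 + 176748 = -51855)
496986 + g = 496986 - 51855 = 445131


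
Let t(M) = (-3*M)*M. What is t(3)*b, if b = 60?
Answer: -1620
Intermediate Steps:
t(M) = -3*M²
t(3)*b = -3*3²*60 = -3*9*60 = -27*60 = -1620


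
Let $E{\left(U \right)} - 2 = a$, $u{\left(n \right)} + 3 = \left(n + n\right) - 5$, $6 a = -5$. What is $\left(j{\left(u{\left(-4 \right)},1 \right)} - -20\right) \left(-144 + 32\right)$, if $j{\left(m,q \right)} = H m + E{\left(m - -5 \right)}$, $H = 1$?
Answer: $- \frac{1736}{3} \approx -578.67$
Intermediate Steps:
$a = - \frac{5}{6}$ ($a = \frac{1}{6} \left(-5\right) = - \frac{5}{6} \approx -0.83333$)
$u{\left(n \right)} = -8 + 2 n$ ($u{\left(n \right)} = -3 + \left(\left(n + n\right) - 5\right) = -3 + \left(2 n - 5\right) = -3 + \left(-5 + 2 n\right) = -8 + 2 n$)
$E{\left(U \right)} = \frac{7}{6}$ ($E{\left(U \right)} = 2 - \frac{5}{6} = \frac{7}{6}$)
$j{\left(m,q \right)} = \frac{7}{6} + m$ ($j{\left(m,q \right)} = 1 m + \frac{7}{6} = m + \frac{7}{6} = \frac{7}{6} + m$)
$\left(j{\left(u{\left(-4 \right)},1 \right)} - -20\right) \left(-144 + 32\right) = \left(\left(\frac{7}{6} + \left(-8 + 2 \left(-4\right)\right)\right) - -20\right) \left(-144 + 32\right) = \left(\left(\frac{7}{6} - 16\right) + 20\right) \left(-112\right) = \left(- \frac{89}{6} + 20\right) \left(-112\right) = \frac{31}{6} \left(-112\right) = - \frac{1736}{3}$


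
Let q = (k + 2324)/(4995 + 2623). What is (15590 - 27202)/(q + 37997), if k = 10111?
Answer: -88460216/289473581 ≈ -0.30559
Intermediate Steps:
q = 12435/7618 (q = (10111 + 2324)/(4995 + 2623) = 12435/7618 ≈ 1.6323)
(15590 - 27202)/(q + 37997) = (15590 - 27202)/(12435/7618 + 37997) = -11612/289473581/7618 = -11612*7618/289473581 = -88460216/289473581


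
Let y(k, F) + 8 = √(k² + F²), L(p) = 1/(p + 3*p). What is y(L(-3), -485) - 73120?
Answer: -73128 + √33872401/12 ≈ -72643.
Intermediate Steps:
L(p) = 1/(4*p)
y(k, F) = -8 + √(F² + k²) (y(k, F) = -8 + √(k² + F²) = -8 + √(F² + k²))
y(L(-3), -485) - 73120 = (-8 + √((-485)² + ((¼)/(-3))²)) - 73120 = (-8 + √(235225 + ((¼)*(-⅓))²)) - 73120 = (-8 + √(235225 + (-1/12)²)) - 73120 = (-8 + √(235225 + 1/144)) - 73120 = (-8 + √(33872401/144)) - 73120 = (-8 + √33872401/12) - 73120 = -73128 + √33872401/12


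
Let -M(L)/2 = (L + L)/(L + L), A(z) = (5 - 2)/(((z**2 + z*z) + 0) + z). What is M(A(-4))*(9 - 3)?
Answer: -12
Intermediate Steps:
A(z) = 3/(z + 2*z**2) (A(z) = 3/(((z**2 + z**2) + 0) + z) = 3/((2*z**2 + 0) + z) = 3/(2*z**2 + z) = 3/(z + 2*z**2))
M(L) = -2 (M(L) = -2*(L + L)/(L + L) = -2*2*L/(2*L) = -2*2*L*1/(2*L) = -2*1 = -2)
M(A(-4))*(9 - 3) = -2*(9 - 3) = -2*6 = -12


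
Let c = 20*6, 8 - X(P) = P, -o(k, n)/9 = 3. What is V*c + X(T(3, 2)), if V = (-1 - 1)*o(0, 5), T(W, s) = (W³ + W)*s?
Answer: 6428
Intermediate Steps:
T(W, s) = s*(W + W³) (T(W, s) = (W + W³)*s = s*(W + W³))
o(k, n) = -27 (o(k, n) = -9*3 = -27)
X(P) = 8 - P
c = 120
V = 54 (V = (-1 - 1)*(-27) = -2*(-27) = 54)
V*c + X(T(3, 2)) = 54*120 + (8 - 3*2*(1 + 3²)) = 6480 + (8 - 3*2*(1 + 9)) = 6480 + (8 - 3*2*10) = 6480 + (8 - 1*60) = 6480 + (8 - 60) = 6480 - 52 = 6428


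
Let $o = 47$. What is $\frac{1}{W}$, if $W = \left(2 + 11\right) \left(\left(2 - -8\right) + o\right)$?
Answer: $\frac{1}{741} \approx 0.0013495$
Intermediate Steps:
$W = 741$ ($W = \left(2 + 11\right) \left(\left(2 - -8\right) + 47\right) = 13 \left(\left(2 + 8\right) + 47\right) = 13 \left(10 + 47\right) = 13 \cdot 57 = 741$)
$\frac{1}{W} = \frac{1}{741}$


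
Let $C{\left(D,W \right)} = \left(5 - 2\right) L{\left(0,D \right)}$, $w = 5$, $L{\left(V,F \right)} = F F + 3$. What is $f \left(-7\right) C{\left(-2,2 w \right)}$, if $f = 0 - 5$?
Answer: $735$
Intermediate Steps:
$L{\left(V,F \right)} = 3 + F^{2}$ ($L{\left(V,F \right)} = F^{2} + 3 = 3 + F^{2}$)
$C{\left(D,W \right)} = 9 + 3 D^{2}$ ($C{\left(D,W \right)} = \left(5 - 2\right) \left(3 + D^{2}\right) = 3 \left(3 + D^{2}\right) = 9 + 3 D^{2}$)
$f = -5$ ($f = 0 - 5 = -5$)
$f \left(-7\right) C{\left(-2,2 w \right)} = \left(-5\right) \left(-7\right) \left(9 + 3 \left(-2\right)^{2}\right) = 35 \left(9 + 3 \cdot 4\right) = 35 \left(9 + 12\right) = 35 \cdot 21 = 735$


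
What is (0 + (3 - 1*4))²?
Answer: 1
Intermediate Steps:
(0 + (3 - 1*4))² = (0 + (3 - 4))² = (0 - 1)² = (-1)² = 1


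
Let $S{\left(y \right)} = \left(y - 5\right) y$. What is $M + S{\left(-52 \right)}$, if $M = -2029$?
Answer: $935$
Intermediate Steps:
$S{\left(y \right)} = y \left(-5 + y\right)$ ($S{\left(y \right)} = \left(-5 + y\right) y = y \left(-5 + y\right)$)
$M + S{\left(-52 \right)} = -2029 - 52 \left(-5 - 52\right) = -2029 - -2964 = -2029 + 2964 = 935$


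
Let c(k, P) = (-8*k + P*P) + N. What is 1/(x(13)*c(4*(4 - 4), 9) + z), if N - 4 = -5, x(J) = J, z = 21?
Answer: 1/1061 ≈ 0.00094251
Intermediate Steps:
N = -1 (N = 4 - 5 = -1)
c(k, P) = -1 + P² - 8*k (c(k, P) = (-8*k + P*P) - 1 = (-8*k + P²) - 1 = (P² - 8*k) - 1 = -1 + P² - 8*k)
1/(x(13)*c(4*(4 - 4), 9) + z) = 1/(13*(-1 + 9² - 32*(4 - 4)) + 21) = 1/(13*(-1 + 81 - 32*0) + 21) = 1/(13*(-1 + 81 - 8*0) + 21) = 1/(13*(-1 + 81 + 0) + 21) = 1/(13*80 + 21) = 1/(1040 + 21) = 1/1061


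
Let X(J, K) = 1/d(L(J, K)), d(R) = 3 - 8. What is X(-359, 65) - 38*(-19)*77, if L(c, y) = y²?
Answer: 277969/5 ≈ 55594.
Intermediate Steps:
d(R) = -5
X(J, K) = -⅕ (X(J, K) = 1/(-5) = -⅕)
X(-359, 65) - 38*(-19)*77 = -⅕ - 38*(-19)*77 = -⅕ + 722*77 = -⅕ + 55594 = 277969/5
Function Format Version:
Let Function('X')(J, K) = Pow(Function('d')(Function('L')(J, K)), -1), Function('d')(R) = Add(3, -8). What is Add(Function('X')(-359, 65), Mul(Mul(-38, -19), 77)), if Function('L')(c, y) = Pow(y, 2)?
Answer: Rational(277969, 5) ≈ 55594.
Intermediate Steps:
Function('d')(R) = -5
Function('X')(J, K) = Rational(-1, 5) (Function('X')(J, K) = Pow(-5, -1) = Rational(-1, 5))
Add(Function('X')(-359, 65), Mul(Mul(-38, -19), 77)) = Add(Rational(-1, 5), Mul(Mul(-38, -19), 77)) = Add(Rational(-1, 5), Mul(722, 77)) = Add(Rational(-1, 5), 55594) = Rational(277969, 5)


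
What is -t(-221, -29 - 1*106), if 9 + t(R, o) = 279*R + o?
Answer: 61803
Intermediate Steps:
t(R, o) = -9 + o + 279*R (t(R, o) = -9 + (279*R + o) = -9 + (o + 279*R) = -9 + o + 279*R)
-t(-221, -29 - 1*106) = -(-9 + (-29 - 1*106) + 279*(-221)) = -(-9 + (-29 - 106) - 61659) = -(-9 - 135 - 61659) = -1*(-61803) = 61803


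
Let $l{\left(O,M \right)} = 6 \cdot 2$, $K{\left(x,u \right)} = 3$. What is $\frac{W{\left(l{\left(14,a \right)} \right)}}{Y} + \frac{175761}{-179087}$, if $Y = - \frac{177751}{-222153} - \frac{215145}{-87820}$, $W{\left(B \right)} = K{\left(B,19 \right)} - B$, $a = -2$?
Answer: $- \frac{8517840771041397}{2271009410659087} \approx -3.7507$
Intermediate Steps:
$l{\left(O,M \right)} = 12$
$W{\left(B \right)} = 3 - B$
$Y = \frac{12681040001}{3901895292}$ ($Y = \left(-177751\right) \left(- \frac{1}{222153}\right) - - \frac{43029}{17564} = \frac{177751}{222153} + \frac{43029}{17564} = \frac{12681040001}{3901895292} \approx 3.25$)
$\frac{W{\left(l{\left(14,a \right)} \right)}}{Y} + \frac{175761}{-179087} = \frac{3 - 12}{\frac{12681040001}{3901895292}} + \frac{175761}{-179087} = \left(3 - 12\right) \frac{3901895292}{12681040001} + 175761 \left(- \frac{1}{179087}\right) = \left(-9\right) \frac{3901895292}{12681040001} - \frac{175761}{179087} = - \frac{35117057628}{12681040001} - \frac{175761}{179087} = - \frac{8517840771041397}{2271009410659087}$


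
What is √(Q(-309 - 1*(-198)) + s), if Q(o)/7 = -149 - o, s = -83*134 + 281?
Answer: I*√11107 ≈ 105.39*I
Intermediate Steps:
s = -10841 (s = -11122 + 281 = -10841)
Q(o) = -1043 - 7*o (Q(o) = 7*(-149 - o) = -1043 - 7*o)
√(Q(-309 - 1*(-198)) + s) = √((-1043 - 7*(-309 - 1*(-198))) - 10841) = √((-1043 - 7*(-309 + 198)) - 10841) = √((-1043 - 7*(-111)) - 10841) = √((-1043 + 777) - 10841) = √(-266 - 10841) = √(-11107) = I*√11107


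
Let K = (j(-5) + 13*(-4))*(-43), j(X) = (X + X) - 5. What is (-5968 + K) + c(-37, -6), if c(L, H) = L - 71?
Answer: -3195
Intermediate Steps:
j(X) = -5 + 2*X (j(X) = 2*X - 5 = -5 + 2*X)
c(L, H) = -71 + L
K = 2881 (K = ((-5 + 2*(-5)) + 13*(-4))*(-43) = ((-5 - 10) - 52)*(-43) = (-15 - 52)*(-43) = -67*(-43) = 2881)
(-5968 + K) + c(-37, -6) = (-5968 + 2881) + (-71 - 37) = -3087 - 108 = -3195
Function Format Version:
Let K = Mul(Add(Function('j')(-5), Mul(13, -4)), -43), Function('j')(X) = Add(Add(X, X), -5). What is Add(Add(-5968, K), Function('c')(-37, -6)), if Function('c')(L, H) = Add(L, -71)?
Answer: -3195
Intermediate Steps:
Function('j')(X) = Add(-5, Mul(2, X)) (Function('j')(X) = Add(Mul(2, X), -5) = Add(-5, Mul(2, X)))
Function('c')(L, H) = Add(-71, L)
K = 2881 (K = Mul(Add(Add(-5, Mul(2, -5)), Mul(13, -4)), -43) = Mul(Add(Add(-5, -10), -52), -43) = Mul(Add(-15, -52), -43) = Mul(-67, -43) = 2881)
Add(Add(-5968, K), Function('c')(-37, -6)) = Add(Add(-5968, 2881), Add(-71, -37)) = Add(-3087, -108) = -3195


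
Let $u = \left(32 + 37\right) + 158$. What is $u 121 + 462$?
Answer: $27929$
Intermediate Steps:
$u = 227$ ($u = 69 + 158 = 227$)
$u 121 + 462 = 227 \cdot 121 + 462 = 27467 + 462 = 27929$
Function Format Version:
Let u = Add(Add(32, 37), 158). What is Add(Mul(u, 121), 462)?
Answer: 27929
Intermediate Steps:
u = 227 (u = Add(69, 158) = 227)
Add(Mul(u, 121), 462) = Add(Mul(227, 121), 462) = Add(27467, 462) = 27929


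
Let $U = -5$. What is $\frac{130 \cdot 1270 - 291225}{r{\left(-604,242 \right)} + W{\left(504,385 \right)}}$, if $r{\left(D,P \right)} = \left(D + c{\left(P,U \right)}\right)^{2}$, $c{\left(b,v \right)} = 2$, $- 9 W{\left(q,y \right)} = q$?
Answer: $- \frac{126125}{362348} \approx -0.34808$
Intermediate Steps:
$W{\left(q,y \right)} = - \frac{q}{9}$
$r{\left(D,P \right)} = \left(2 + D\right)^{2}$ ($r{\left(D,P \right)} = \left(D + 2\right)^{2} = \left(2 + D\right)^{2}$)
$\frac{130 \cdot 1270 - 291225}{r{\left(-604,242 \right)} + W{\left(504,385 \right)}} = \frac{130 \cdot 1270 - 291225}{\left(2 - 604\right)^{2} - 56} = \frac{165100 - 291225}{\left(-602\right)^{2} - 56} = - \frac{126125}{362404 - 56} = - \frac{126125}{362348}$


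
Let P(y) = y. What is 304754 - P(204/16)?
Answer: 1218965/4 ≈ 3.0474e+5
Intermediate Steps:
304754 - P(204/16) = 304754 - 204/16 = 304754 - 1*51/4 = 304754 - 51/4 = 1218965/4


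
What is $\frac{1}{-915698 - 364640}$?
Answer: $- \frac{1}{1280338} \approx -7.8104 \cdot 10^{-7}$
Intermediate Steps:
$\frac{1}{-915698 - 364640} = \frac{1}{-1280338} = - \frac{1}{1280338}$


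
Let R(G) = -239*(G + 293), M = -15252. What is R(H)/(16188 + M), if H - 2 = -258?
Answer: -8843/936 ≈ -9.4476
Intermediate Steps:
H = -256 (H = 2 - 258 = -256)
R(G) = -70027 - 239*G (R(G) = -239*(293 + G) = -70027 - 239*G)
R(H)/(16188 + M) = (-70027 - 239*(-256))/(16188 - 15252) = (-70027 + 61184)/936 = -8843*1/936 = -8843/936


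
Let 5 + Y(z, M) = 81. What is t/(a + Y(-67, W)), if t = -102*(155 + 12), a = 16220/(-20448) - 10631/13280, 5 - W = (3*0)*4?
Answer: -144549161280/631405411 ≈ -228.93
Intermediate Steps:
W = 5 (W = 5 - 3*0*4 = 5 - 0*4 = 5 - 1*0 = 5 + 0 = 5)
Y(z, M) = 76 (Y(z, M) = -5 + 81 = 76)
a = -13524509/8485920 (a = 16220*(-1/20448) - 10631*1/13280 = -4055/5112 - 10631/13280 = -13524509/8485920 ≈ -1.5938)
t = -17034 (t = -102*167 = -17034)
t/(a + Y(-67, W)) = -17034/(-13524509/8485920 + 76) = -17034/631405411/8485920 = -17034*8485920/631405411 = -144549161280/631405411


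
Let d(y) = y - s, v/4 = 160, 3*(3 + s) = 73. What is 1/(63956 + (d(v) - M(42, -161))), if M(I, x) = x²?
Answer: 3/115961 ≈ 2.5871e-5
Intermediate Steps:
s = 64/3 (s = -3 + (⅓)*73 = -3 + 73/3 = 64/3 ≈ 21.333)
v = 640 (v = 4*160 = 640)
d(y) = -64/3 + y (d(y) = y - 1*64/3 = y - 64/3 = -64/3 + y)
1/(63956 + (d(v) - M(42, -161))) = 1/(63956 + ((-64/3 + 640) - 1*(-161)²)) = 1/(63956 + (1856/3 - 1*25921)) = 1/(63956 + (1856/3 - 25921)) = 1/(63956 - 75907/3) = 1/(115961/3) = 3/115961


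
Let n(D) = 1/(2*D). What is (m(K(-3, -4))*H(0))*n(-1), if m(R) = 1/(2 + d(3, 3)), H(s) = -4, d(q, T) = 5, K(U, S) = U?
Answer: 2/7 ≈ 0.28571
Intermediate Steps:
m(R) = ⅐ (m(R) = 1/(2 + 5) = 1/7 = ⅐)
n(D) = 1/(2*D)
(m(K(-3, -4))*H(0))*n(-1) = ((⅐)*(-4))*((½)/(-1)) = -2*(-1)/7 = -4/7*(-½) = 2/7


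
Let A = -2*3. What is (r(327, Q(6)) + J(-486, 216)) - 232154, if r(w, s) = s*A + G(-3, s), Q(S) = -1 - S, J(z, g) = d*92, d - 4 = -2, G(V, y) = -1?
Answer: -231929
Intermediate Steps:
d = 2 (d = 4 - 2 = 2)
J(z, g) = 184 (J(z, g) = 2*92 = 184)
A = -6
r(w, s) = -1 - 6*s (r(w, s) = s*(-6) - 1 = -6*s - 1 = -1 - 6*s)
(r(327, Q(6)) + J(-486, 216)) - 232154 = ((-1 - 6*(-1 - 1*6)) + 184) - 232154 = ((-1 - 6*(-1 - 6)) + 184) - 232154 = ((-1 - 6*(-7)) + 184) - 232154 = ((-1 + 42) + 184) - 232154 = (41 + 184) - 232154 = 225 - 232154 = -231929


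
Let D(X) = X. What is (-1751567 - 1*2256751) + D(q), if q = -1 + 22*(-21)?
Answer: -4008781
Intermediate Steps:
q = -463 (q = -1 - 462 = -463)
(-1751567 - 1*2256751) + D(q) = (-1751567 - 1*2256751) - 463 = (-1751567 - 2256751) - 463 = -4008318 - 463 = -4008781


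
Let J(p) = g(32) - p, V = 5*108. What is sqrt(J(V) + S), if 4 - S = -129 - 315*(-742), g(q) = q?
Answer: I*sqrt(234105) ≈ 483.84*I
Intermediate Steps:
S = -233597 (S = 4 - (-129 - 315*(-742)) = 4 - (-129 + 233730) = 4 - 1*233601 = 4 - 233601 = -233597)
V = 540
J(p) = 32 - p
sqrt(J(V) + S) = sqrt((32 - 1*540) - 233597) = sqrt((32 - 540) - 233597) = sqrt(-508 - 233597) = sqrt(-234105) = I*sqrt(234105)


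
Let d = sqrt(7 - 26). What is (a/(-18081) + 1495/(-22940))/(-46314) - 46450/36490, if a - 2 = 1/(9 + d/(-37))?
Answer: -1508594162328910144/1185116511168520497 + 37*I*sqrt(19)/92874740058072 ≈ -1.2729 + 1.7365e-12*I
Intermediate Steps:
d = I*sqrt(19) (d = sqrt(-19) = I*sqrt(19) ≈ 4.3589*I)
a = 2 + 1/(9 - I*sqrt(19)/37) (a = 2 + 1/(9 + (I*sqrt(19))/(-37)) = 2 + 1/(9 - I*sqrt(19)/37) ≈ 2.1111 + 0.0014542*I)
(a/(-18081) + 1495/(-22940))/(-46314) - 46450/36490 = ((234137/110908 + 37*I*sqrt(19)/110908)/(-18081) + 1495/(-22940))/(-46314) - 46450/36490 = ((234137/110908 + 37*I*sqrt(19)/110908)*(-1/18081) + 1495*(-1/22940))*(-1/46314) - 46450*1/36490 = ((-234137/2005327548 - 37*I*sqrt(19)/2005327548) - 299/4588)*(-1/46314) - 4645/3649 = (-37541697338/575027674389 - 37*I*sqrt(19)/2005327548)*(-1/46314) - 4645/3649 = (18770848669/13315915855826073 + 37*I*sqrt(19)/92874740058072) - 4645/3649 = -1508594162328910144/1185116511168520497 + 37*I*sqrt(19)/92874740058072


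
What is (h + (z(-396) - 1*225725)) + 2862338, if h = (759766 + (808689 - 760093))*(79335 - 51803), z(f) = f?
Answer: 22258458801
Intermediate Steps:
h = 22255822584 (h = (759766 + 48596)*27532 = 808362*27532 = 22255822584)
(h + (z(-396) - 1*225725)) + 2862338 = (22255822584 + (-396 - 1*225725)) + 2862338 = (22255822584 + (-396 - 225725)) + 2862338 = (22255822584 - 226121) + 2862338 = 22255596463 + 2862338 = 22258458801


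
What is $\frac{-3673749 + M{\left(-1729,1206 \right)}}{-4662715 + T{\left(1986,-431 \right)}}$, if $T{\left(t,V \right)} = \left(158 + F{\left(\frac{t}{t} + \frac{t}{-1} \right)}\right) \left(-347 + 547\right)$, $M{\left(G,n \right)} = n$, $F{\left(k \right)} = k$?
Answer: $\frac{3672543}{5028115} \approx 0.7304$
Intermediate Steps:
$T{\left(t,V \right)} = 31800 - 200 t$ ($T{\left(t,V \right)} = \left(158 + \left(\frac{t}{t} + \frac{t}{-1}\right)\right) \left(-347 + 547\right) = \left(158 + \left(1 + t \left(-1\right)\right)\right) 200 = \left(158 - \left(-1 + t\right)\right) 200 = \left(159 - t\right) 200 = 31800 - 200 t$)
$\frac{-3673749 + M{\left(-1729,1206 \right)}}{-4662715 + T{\left(1986,-431 \right)}} = \frac{-3673749 + 1206}{-4662715 + \left(31800 - 397200\right)} = - \frac{3672543}{-4662715 + \left(31800 - 397200\right)} = - \frac{3672543}{-4662715 - 365400} = - \frac{3672543}{-5028115} = \left(-3672543\right) \left(- \frac{1}{5028115}\right) = \frac{3672543}{5028115}$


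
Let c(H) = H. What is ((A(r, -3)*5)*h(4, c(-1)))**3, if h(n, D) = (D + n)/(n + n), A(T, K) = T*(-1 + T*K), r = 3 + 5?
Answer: -52734375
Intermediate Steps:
r = 8
A(T, K) = T*(-1 + K*T)
h(n, D) = (D + n)/(2*n) (h(n, D) = (D + n)/((2*n)) = (D + n)*(1/(2*n)) = (D + n)/(2*n))
((A(r, -3)*5)*h(4, c(-1)))**3 = (((8*(-1 - 3*8))*5)*((1/2)*(-1 + 4)/4))**3 = (((8*(-1 - 24))*5)*((1/2)*(1/4)*3))**3 = (((8*(-25))*5)*(3/8))**3 = (-200*5*(3/8))**3 = (-1000*3/8)**3 = (-375)**3 = -52734375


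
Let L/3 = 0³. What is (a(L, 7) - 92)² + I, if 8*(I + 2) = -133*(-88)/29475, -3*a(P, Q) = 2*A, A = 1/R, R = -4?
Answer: 994063327/117900 ≈ 8431.4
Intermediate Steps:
A = -¼ (A = 1/(-4) = -¼ ≈ -0.25000)
L = 0 (L = 3*0³ = 3*0 = 0)
a(P, Q) = ⅙ (a(P, Q) = -2*(-1)/(3*4) = -⅓*(-½) = ⅙)
I = -57487/29475 (I = -2 + (-133*(-88)/29475)/8 = -2 + (11704*(1/29475))/8 = -2 + (⅛)*(11704/29475) = -2 + 1463/29475 = -57487/29475 ≈ -1.9504)
(a(L, 7) - 92)² + I = (⅙ - 92)² - 57487/29475 = (-551/6)² - 57487/29475 = 303601/36 - 57487/29475 = 994063327/117900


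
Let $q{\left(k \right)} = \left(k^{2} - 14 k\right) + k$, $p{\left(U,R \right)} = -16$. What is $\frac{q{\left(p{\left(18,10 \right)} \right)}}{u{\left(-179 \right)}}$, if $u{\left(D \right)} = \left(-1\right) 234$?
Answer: $- \frac{232}{117} \approx -1.9829$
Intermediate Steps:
$u{\left(D \right)} = -234$
$q{\left(k \right)} = k^{2} - 13 k$
$\frac{q{\left(p{\left(18,10 \right)} \right)}}{u{\left(-179 \right)}} = \frac{\left(-16\right) \left(-13 - 16\right)}{-234} = \left(-16\right) \left(-29\right) \left(- \frac{1}{234}\right) = 464 \left(- \frac{1}{234}\right) = - \frac{232}{117}$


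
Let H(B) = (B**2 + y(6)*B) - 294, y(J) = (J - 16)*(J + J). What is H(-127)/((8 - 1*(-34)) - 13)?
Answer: 31075/29 ≈ 1071.6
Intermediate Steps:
y(J) = 2*J*(-16 + J) (y(J) = (-16 + J)*(2*J) = 2*J*(-16 + J))
H(B) = -294 + B**2 - 120*B (H(B) = (B**2 + (2*6*(-16 + 6))*B) - 294 = (B**2 + (2*6*(-10))*B) - 294 = (B**2 - 120*B) - 294 = -294 + B**2 - 120*B)
H(-127)/((8 - 1*(-34)) - 13) = (-294 + (-127)**2 - 120*(-127))/((8 - 1*(-34)) - 13) = (-294 + 16129 + 15240)/((8 + 34) - 13) = 31075/(42 - 13) = 31075/29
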